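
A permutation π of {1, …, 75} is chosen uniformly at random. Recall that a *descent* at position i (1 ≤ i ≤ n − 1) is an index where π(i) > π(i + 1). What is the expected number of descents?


Write X = Σ X_I over i = 1, …, 74, with X_I the indicator of one descent.
There are 74 indicators.
For each fixed i, the pair (π(i), π(i+1)) is a uniformly random ordered pair of distinct values from {1, …, 75}; by symmetry P[π(i) > π(i+1)] = 1/2.
By linearity: E[X] = 74 · (1/2) = (75 − 1) · (1/2) = 37 ≈ 37.00000.

E[X] = 37 = 37.00000.


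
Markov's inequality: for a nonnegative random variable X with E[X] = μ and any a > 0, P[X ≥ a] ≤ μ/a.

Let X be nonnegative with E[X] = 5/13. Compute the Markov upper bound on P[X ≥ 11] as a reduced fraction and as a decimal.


μ = E[X] = 5/13, a = 11.
Markov: P[X ≥ 11] ≤ μ/a = (5/13)/11 = 5/143.
Numerically: ≈ 0.035.
(Since a = 11 > μ = 0.385, the bound 5/143 is < 1 and informative.)

P[X ≥ 11] ≤ 5/143 ≈ 0.035.


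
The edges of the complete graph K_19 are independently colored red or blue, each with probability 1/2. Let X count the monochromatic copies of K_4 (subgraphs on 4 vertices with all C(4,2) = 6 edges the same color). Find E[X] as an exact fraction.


Let X = Σ_S X_S over the C(19, 4) = 3876 subsets S of size 4, where X_S = 1 if the K_4 on S is monochromatic.
For a fixed S, the K_4 on S has C(4, 2) = 6 edges. P[all 6 edges red] = (1/2)^6, and likewise for blue, so P[monochromatic] = 2·(1/2)^6 = 2^{1 − 6} = 1/32.
By linearity of expectation: E[X] = C(19, 4) · 2^{1 − 6} = 3876 · 1/32 = 969/8.
Numerically: E[X] ≈ 121.125000.

E[X] = C(19,4)·2^(1−C(4,2)) = 969/8 ≈ 121.125000.


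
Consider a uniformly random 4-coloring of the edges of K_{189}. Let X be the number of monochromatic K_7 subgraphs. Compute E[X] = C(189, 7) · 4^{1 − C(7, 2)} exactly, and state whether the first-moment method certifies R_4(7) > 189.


E[X] = C(189, 7) · 4^{1 − 21} = 1527510868092 · 4^{−20} = 1527510868092/1099511627776.
As a reduced fraction: E[X] = 381877717023/274877906944 ≈ 1.38926.
Is E[X] < 1? NO.
Since E[X] ≥ 1, the first-moment bound is inconclusive at n = 189; it does NOT by itself certify R_4(7) > 189.

E[X] = 381877717023/274877906944 ≈ 1.38926; E[X] ≥ 1; first-moment method inconclusive here.


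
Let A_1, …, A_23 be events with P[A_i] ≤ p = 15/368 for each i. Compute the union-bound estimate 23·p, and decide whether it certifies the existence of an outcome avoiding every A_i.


Union bound: P[∪_{i=1}^{23} A_i] ≤ Σ_i P[A_i] ≤ 23·p = 23·(15/368) = 15/16.
Numerically: 15/16 ≈ 0.938.
Is 15/16 < 1? YES.
Since P[∪ A_i] ≤ 15/16 < 1, the complement has P[∩ A_i^c] ≥ 1 − 15/16 = 1/16 > 0, so some outcome avoids every A_i.

23·p = 15/16 ≈ 0.938; existence CERTIFIED by the union bound.


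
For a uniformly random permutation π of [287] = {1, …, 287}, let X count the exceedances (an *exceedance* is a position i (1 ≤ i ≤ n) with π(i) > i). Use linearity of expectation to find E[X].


Write X = Σ_{i=1}^{287} X_i, where X_i = 1_{π(i) > i}.
For each fixed i, π(i) is uniform over {1, …, 287} (marginal of a uniform permutation), so P[π(i) > i] = (n − i)/n. Summing: Σ_{i=1}^{287} (n − i)/n = (0 + 1 + … + 286)/287 = 287(287 − 1)/(2·287) = (287 − 1)/2.
Hence E[X] = Σ_{i=1}^{287} (287 − i)/287 = 143 ≈ 143.000.

E[X] = 143 = 143.000.


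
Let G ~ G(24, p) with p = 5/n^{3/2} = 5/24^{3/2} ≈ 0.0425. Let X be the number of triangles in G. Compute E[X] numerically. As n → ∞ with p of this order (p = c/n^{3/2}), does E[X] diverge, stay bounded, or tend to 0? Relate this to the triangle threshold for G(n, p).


Number of potential triangles: C(24, 3) = 2024.
Each occurs with probability p³ ≈ (0.0425)³ ≈ 7.69059e-05.
By linearity: E[X] = C(24, 3)·p³ ≈ 2024 · 7.69059e-05 ≈ 0.156.
Since α = 3/2 > 1, p = c/n^{3/2} = o(1/n) is below the triangle threshold p ~ 1/n. Asymptotically E[X] ~ (c³/6)·n^{3(1−α)} = (5³/6)·n^{-1.5} → 0, so by Markov's inequality G has no triangles w.h.p.

E[X] ≈ 0.156; in regime p = Θ(1/n^{3/2}) E[X] tends to 0 (below the triangle threshold p ~ 1/n).


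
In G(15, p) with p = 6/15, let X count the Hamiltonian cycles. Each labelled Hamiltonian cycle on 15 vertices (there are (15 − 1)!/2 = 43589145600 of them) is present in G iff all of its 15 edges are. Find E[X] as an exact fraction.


K_15 has (15 − 1)!/2 = 43589145600 labelled Hamiltonian cycles.
For each such Hamiltonian cycle H, let X_H = 1 if all 15 edges of H are present in G. Then P[X_H = 1] = p^{15} = (2/5)^{15} = 32768/30517578125.
By linearity: E[X] = Σ_H E[X_H] = 43589145600 · p^{15} = 43589145600 · 32768/30517578125 = 57133164920832/1220703125.
Numerically: E[X] ≈ 46803.

E[X] = 43589145600 · (2/5)^{15} = 57133164920832/1220703125 ≈ 46803.


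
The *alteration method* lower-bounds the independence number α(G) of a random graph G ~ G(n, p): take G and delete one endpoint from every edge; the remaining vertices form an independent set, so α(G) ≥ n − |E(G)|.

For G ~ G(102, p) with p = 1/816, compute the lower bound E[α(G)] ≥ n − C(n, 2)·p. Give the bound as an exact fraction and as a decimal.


E[|E(G)|] = C(102, 2)·p = 5151 · (1/816) = 101/16.
E[α(G)] ≥ n − E[|E(G)|] = 102 − 101/16 = 1531/16.
Numerically: ≈ 95.687500.
(This is only a lower bound; the true E[α(G)] may be larger.)

E[α(G)] ≥ 1531/16 ≈ 95.687500.


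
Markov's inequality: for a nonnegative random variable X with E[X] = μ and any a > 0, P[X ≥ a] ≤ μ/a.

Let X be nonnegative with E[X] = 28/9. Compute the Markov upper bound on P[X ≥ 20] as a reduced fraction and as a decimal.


μ = E[X] = 28/9, a = 20.
Markov: P[X ≥ 20] ≤ μ/a = (28/9)/20 = 7/45.
Numerically: ≈ 0.1556.
(Since a = 20 > μ = 3.1111, the bound 7/45 is < 1 and informative.)

P[X ≥ 20] ≤ 7/45 ≈ 0.1556.


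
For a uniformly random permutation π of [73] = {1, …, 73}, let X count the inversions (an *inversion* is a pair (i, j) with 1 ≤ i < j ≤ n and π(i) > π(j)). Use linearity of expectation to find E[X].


Write X = Σ X_I over the C(73, 2) = 2628 pairs i < j, with X_I the indicator of one inversion.
There are 2628 indicators.
For each fixed pair i < j, the values π(i) and π(j) are two distinct elements of {1, …, 73} in uniformly random order; by symmetry P[π(i) > π(j)] = 1/2.
By linearity: E[X] = 2628 · (1/2) = C(73, 2) · (1/2) = 2628/2 = 1314 ≈ 1314.0000.

E[X] = 1314 = 1314.0000.


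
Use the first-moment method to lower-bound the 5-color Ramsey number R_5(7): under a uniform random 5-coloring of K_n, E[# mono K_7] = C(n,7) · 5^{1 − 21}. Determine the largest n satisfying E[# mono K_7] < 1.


We need C(n, 7) · 5^{1 − 21} < 1, i.e. C(n, 7) < 5^{21 − 1} = 95367431640625.
Check values of n near the boundary:
  n = 335: C(335, 7) = 88202498238195; 88202498238195 < 95367431640625? YES
  n = 336: C(336, 7) = 90079147136880; 90079147136880 < 95367431640625? YES
  n = 337: C(337, 7) = 91989916924632; 91989916924632 < 95367431640625? YES
  n = 338: C(338, 7) = 93935323022736; 93935323022736 < 95367431640625? YES
  n = 339: C(339, 7) = 95915887062372; 95915887062372 < 95367431640625? NO
  n = 340: C(340, 7) = 97932136940560; 97932136940560 < 95367431640625? NO
The largest n with C(n, 7) < 95367431640625 is n = 338 (where E[X] = 93935323022736/95367431640625 ≈ 0.984983). Hence R_5(7) > 338, i.e. R_5(7) ≥ 339.

Largest n = 338; hence R_5(7) > 338.


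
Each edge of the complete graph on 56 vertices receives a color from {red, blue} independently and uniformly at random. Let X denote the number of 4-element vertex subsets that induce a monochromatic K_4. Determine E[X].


Let X = Σ_S X_S over the C(56, 4) = 367290 subsets S of size 4, where X_S = 1 if the K_4 on S is monochromatic.
For a fixed S, the K_4 on S has C(4, 2) = 6 edges. P[all 6 edges red] = (1/2)^6, and likewise for blue, so P[monochromatic] = 2·(1/2)^6 = 2^{1 − 6} = 1/32.
Summing: E[X] = C(56, 4) · 2^{1 − 6} = 367290 · 1/32 = 183645/16.
Numerically: E[X] ≈ 11477.8125.

E[X] = C(56,4)·2^(1−C(4,2)) = 183645/16 ≈ 11477.8125.


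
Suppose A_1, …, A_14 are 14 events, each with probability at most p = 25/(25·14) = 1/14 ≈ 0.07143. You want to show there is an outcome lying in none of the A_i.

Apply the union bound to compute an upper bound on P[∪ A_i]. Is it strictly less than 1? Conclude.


Union bound: P[∪_{i=1}^{14} A_i] ≤ Σ_i P[A_i] ≤ 14·p = 14·(1/14) = 1.
Numerically: 1 ≈ 1.00000.
Is 1 < 1? NO.
Since the bound 1 is ≥ 1, the union bound is uninformative here; it does NOT by itself certify existence.

14·p = 1 ≈ 1.00000; existence NOT certified by the union bound.


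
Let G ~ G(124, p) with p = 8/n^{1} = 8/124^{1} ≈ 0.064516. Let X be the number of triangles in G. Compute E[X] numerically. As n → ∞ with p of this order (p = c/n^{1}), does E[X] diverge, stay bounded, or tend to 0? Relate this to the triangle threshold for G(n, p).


Number of potential triangles: C(124, 3) = 310124.
Each occurs with probability p³ ≈ (0.064516)³ ≈ 2.6853748e-04.
By linearity: E[X] = C(124, 3)·p³ ≈ 310124 · 2.6853748e-04 ≈ 83.27992.
Here α = 1, so p = 8/n is exactly at the triangle threshold p ~ 1/n. Asymptotically E[X] → c³/6 = 8³/6 = 256/3 ≈ 85.33333, a bounded constant. In this regime the triangle count is asymptotically Poisson(c³/6).

E[X] ≈ 83.27992; in regime p = Θ(1/n^{1}) E[X] stays bounded (at the triangle threshold p ~ 1/n).


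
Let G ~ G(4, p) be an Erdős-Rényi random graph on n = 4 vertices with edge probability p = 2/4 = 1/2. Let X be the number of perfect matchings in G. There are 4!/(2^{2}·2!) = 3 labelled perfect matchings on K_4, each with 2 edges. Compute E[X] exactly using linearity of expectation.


K_4 has 4!/(2^{2}·2!) = 3 labelled perfect matchings.
For each such perfect matching H, let X_H = 1 if all 2 edges of H are present in G. Then P[X_H = 1] = p^{2} = (1/2)^{2} = 1/4.
By linearity of expectation: E[X] = Σ_H E[X_H] = 3 · p^{2} = 3 · 1/4 = 3/4.
Numerically: E[X] ≈ 0.75.

E[X] = 3 · (1/2)^{2} = 3/4 ≈ 0.75.


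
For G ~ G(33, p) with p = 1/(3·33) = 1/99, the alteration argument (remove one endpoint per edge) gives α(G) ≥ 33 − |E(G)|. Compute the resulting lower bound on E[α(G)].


E[|E(G)|] = C(33, 2)·p = 528 · (1/99) = 16/3.
E[α(G)] ≥ n − E[|E(G)|] = 33 − 16/3 = 83/3.
Numerically: ≈ 27.66667.
(This is only a lower bound; the true E[α(G)] may be larger.)

E[α(G)] ≥ 83/3 ≈ 27.66667.


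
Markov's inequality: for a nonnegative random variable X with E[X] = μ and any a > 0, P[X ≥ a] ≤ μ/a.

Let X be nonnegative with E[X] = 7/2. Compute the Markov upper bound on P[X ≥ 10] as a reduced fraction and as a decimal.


μ = E[X] = 7/2, a = 10.
Markov: P[X ≥ 10] ≤ μ/a = (7/2)/10 = 7/20.
Numerically: ≈ 0.35000.
(Since a = 10 > μ = 3.50000, the bound 7/20 is < 1 and informative.)

P[X ≥ 10] ≤ 7/20 ≈ 0.35000.


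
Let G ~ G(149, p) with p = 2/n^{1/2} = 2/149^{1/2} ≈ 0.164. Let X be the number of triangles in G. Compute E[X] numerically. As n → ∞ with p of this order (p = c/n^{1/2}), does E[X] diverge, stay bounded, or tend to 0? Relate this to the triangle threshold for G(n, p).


Number of potential triangles: C(149, 3) = 540274.
Each occurs with probability p³ ≈ (0.164)³ ≈ 4.39856e-03.
By linearity: E[X] = C(149, 3)·p³ ≈ 540274 · 4.39856e-03 ≈ 2376.428.
Since α = 1/2 < 1, p = c/n^{1/2} ≫ 1/n is above the triangle threshold p ~ 1/n. Asymptotically E[X] ~ (c³/6)·n^{3(1−α)} = (2³/6)·n^{1.5} → ∞; triangles are abundant w.h.p.

E[X] ≈ 2376.428; in regime p = Θ(1/n^{1/2}) E[X] diverges (above the triangle threshold p ~ 1/n).


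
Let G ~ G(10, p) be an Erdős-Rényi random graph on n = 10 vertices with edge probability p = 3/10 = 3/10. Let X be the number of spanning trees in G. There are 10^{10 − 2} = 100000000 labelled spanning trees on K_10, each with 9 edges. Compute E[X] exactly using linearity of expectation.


K_10 has 10^{10 − 2} = 100000000 labelled spanning trees.
For each such spanning tree H, let X_H = 1 if all 9 edges of H are present in G. Then P[X_H = 1] = p^{9} = (3/10)^{9} = 19683/1000000000.
Summing the indicators: E[X] = Σ_H E[X_H] = 100000000 · p^{9} = 100000000 · 19683/1000000000 = 19683/10.
Numerically: E[X] ≈ 1968.3.

E[X] = 100000000 · (3/10)^{9} = 19683/10 ≈ 1968.3.


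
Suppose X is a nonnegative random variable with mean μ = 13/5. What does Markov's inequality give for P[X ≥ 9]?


μ = E[X] = 13/5, a = 9.
Markov: P[X ≥ 9] ≤ μ/a = (13/5)/9 = 13/45.
Numerically: ≈ 0.288889.
(Since a = 9 > μ = 2.600000, the bound 13/45 is < 1 and informative.)

P[X ≥ 9] ≤ 13/45 ≈ 0.288889.


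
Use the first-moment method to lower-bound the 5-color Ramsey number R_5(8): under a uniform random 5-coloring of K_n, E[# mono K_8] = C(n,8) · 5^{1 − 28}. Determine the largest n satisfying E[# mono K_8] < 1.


We need C(n, 8) · 5^{1 − 28} < 1, i.e. C(n, 8) < 5^{28 − 1} = 7450580596923828125.
Check values of n near the boundary:
  n = 860: C(860, 8) = 7182671140665308145; 7182671140665308145 < 7450580596923828125? YES
  n = 861: C(861, 8) = 7250034996615275865; 7250034996615275865 < 7450580596923828125? YES
  n = 862: C(862, 8) = 7317951015318931845; 7317951015318931845 < 7450580596923828125? YES
  n = 863: C(863, 8) = 7386423071602617757; 7386423071602617757 < 7450580596923828125? YES
  n = 864: C(864, 8) = 7455455062926006708; 7455455062926006708 < 7450580596923828125? NO
  n = 865: C(865, 8) = 7525050909487743060; 7525050909487743060 < 7450580596923828125? NO
The largest n with C(n, 8) < 7450580596923828125 is n = 863 (where E[X] = 7386423071602617757/7450580596923828125 ≈ 0.991). Hence R_5(8) > 863, i.e. R_5(8) ≥ 864.

Largest n = 863; hence R_5(8) > 863.


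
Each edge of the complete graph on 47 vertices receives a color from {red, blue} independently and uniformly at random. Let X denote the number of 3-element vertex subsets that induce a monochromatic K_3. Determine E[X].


Let X = Σ_S X_S over the C(47, 3) = 16215 subsets S of size 3, where X_S = 1 if the K_3 on S is monochromatic.
For a fixed S, the K_3 on S has C(3, 2) = 3 edges. P[all 3 edges red] = (1/2)^3, and likewise for blue, so P[monochromatic] = 2·(1/2)^3 = 2^{1 − 3} = 1/4.
By linearity of expectation: E[X] = C(47, 3) · 2^{1 − 3} = 16215 · 1/4 = 16215/4.
Numerically: E[X] ≈ 4053.750.

E[X] = C(47,3)·2^(1−C(3,2)) = 16215/4 ≈ 4053.750.


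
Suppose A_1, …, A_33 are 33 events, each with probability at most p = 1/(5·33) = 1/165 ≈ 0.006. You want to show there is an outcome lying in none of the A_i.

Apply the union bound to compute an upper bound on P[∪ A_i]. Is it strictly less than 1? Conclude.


Union bound: P[∪_{i=1}^{33} A_i] ≤ Σ_i P[A_i] ≤ 33·p = 33·(1/165) = 1/5.
Numerically: 1/5 ≈ 0.200.
Is 1/5 < 1? YES.
Since P[∪ A_i] ≤ 1/5 < 1, the complement has P[∩ A_i^c] ≥ 1 − 1/5 = 4/5 > 0, so some outcome avoids every A_i.

33·p = 1/5 ≈ 0.200; existence CERTIFIED by the union bound.


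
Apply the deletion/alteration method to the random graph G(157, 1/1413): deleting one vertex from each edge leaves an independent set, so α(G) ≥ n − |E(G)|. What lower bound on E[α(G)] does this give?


E[|E(G)|] = C(157, 2)·p = 12246 · (1/1413) = 26/3.
E[α(G)] ≥ n − E[|E(G)|] = 157 − 26/3 = 445/3.
Numerically: ≈ 148.333333.
(This is only a lower bound; the true E[α(G)] may be larger.)

E[α(G)] ≥ 445/3 ≈ 148.333333.


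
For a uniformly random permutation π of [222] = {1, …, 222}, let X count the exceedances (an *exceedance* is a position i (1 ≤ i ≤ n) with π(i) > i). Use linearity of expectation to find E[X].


Write X = Σ_{i=1}^{222} X_i, where X_i = 1_{π(i) > i}.
For each fixed i, π(i) is uniform over {1, …, 222} (marginal of a uniform permutation), so P[π(i) > i] = (n − i)/n. Summing: Σ_{i=1}^{222} (n − i)/n = (0 + 1 + … + 221)/222 = 222(222 − 1)/(2·222) = (222 − 1)/2.
Hence E[X] = Σ_{i=1}^{222} (222 − i)/222 = 221/2 ≈ 110.500000.

E[X] = 221/2 = 110.500000.


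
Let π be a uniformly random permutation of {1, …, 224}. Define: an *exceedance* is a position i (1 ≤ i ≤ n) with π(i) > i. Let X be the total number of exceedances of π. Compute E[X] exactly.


Write X = Σ_{i=1}^{224} X_i, where X_i = 1_{π(i) > i}.
For each fixed i, π(i) is uniform over {1, …, 224} (marginal of a uniform permutation), so P[π(i) > i] = (n − i)/n. Summing: Σ_{i=1}^{224} (n − i)/n = (0 + 1 + … + 223)/224 = 224(224 − 1)/(2·224) = (224 − 1)/2.
Hence E[X] = Σ_{i=1}^{224} (224 − i)/224 = 223/2 ≈ 111.500.

E[X] = 223/2 = 111.500.


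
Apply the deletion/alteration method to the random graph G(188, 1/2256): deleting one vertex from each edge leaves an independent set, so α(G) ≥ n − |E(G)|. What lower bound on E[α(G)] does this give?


E[|E(G)|] = C(188, 2)·p = 17578 · (1/2256) = 187/24.
E[α(G)] ≥ n − E[|E(G)|] = 188 − 187/24 = 4325/24.
Numerically: ≈ 180.20833.
(This is only a lower bound; the true E[α(G)] may be larger.)

E[α(G)] ≥ 4325/24 ≈ 180.20833.


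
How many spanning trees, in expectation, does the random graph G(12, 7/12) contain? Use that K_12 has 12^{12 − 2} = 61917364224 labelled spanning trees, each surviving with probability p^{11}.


K_12 has 12^{12 − 2} = 61917364224 labelled spanning trees.
For each such spanning tree H, let X_H = 1 if all 11 edges of H are present in G. Then P[X_H = 1] = p^{11} = (7/12)^{11} = 1977326743/743008370688.
Summing the indicators: E[X] = Σ_H E[X_H] = 61917364224 · p^{11} = 61917364224 · 1977326743/743008370688 = 1977326743/12.
Numerically: E[X] ≈ 1.64777e+08.

E[X] = 61917364224 · (7/12)^{11} = 1977326743/12 ≈ 1.64777e+08.


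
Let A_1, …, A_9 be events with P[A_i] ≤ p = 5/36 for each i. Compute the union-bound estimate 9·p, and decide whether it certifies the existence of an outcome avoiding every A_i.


Union bound: P[∪_{i=1}^{9} A_i] ≤ Σ_i P[A_i] ≤ 9·p = 9·(5/36) = 5/4.
Numerically: 5/4 ≈ 1.25000.
Is 5/4 < 1? NO.
Since the bound 5/4 is ≥ 1, the union bound is uninformative here; it does NOT by itself certify existence.

9·p = 5/4 ≈ 1.25000; existence NOT certified by the union bound.


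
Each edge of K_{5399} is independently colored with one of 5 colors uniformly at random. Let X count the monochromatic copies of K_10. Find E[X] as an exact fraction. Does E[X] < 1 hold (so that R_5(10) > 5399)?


E[X] = C(5399, 10) · 5^{1 − 45} = 5751065658334180080797359164706 · 5^{−44} = 5751065658334180080797359164706/5684341886080801486968994140625.
As a reduced fraction: E[X] = 5751065658334180080797359164706/5684341886080801486968994140625 ≈ 1.012.
Is E[X] < 1? NO.
Since E[X] ≥ 1, the first-moment bound is inconclusive at n = 5399; it does NOT by itself certify R_5(10) > 5399.

E[X] = 5751065658334180080797359164706/5684341886080801486968994140625 ≈ 1.012; E[X] ≥ 1; first-moment method inconclusive here.


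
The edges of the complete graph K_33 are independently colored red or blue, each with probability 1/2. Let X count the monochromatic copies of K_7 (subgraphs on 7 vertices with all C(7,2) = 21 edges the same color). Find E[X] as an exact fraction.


Let X = Σ_S X_S over the C(33, 7) = 4272048 subsets S of size 7, where X_S = 1 if the K_7 on S is monochromatic.
For a fixed S, the K_7 on S has C(7, 2) = 21 edges. P[all 21 edges red] = (1/2)^21, and likewise for blue, so P[monochromatic] = 2·(1/2)^21 = 2^{1 − 21} = 1/1048576.
By linearity of expectation: E[X] = C(33, 7) · 2^{1 − 21} = 4272048 · 1/1048576 = 267003/65536.
Numerically: E[X] ≈ 4.07414.

E[X] = C(33,7)·2^(1−C(7,2)) = 267003/65536 ≈ 4.07414.


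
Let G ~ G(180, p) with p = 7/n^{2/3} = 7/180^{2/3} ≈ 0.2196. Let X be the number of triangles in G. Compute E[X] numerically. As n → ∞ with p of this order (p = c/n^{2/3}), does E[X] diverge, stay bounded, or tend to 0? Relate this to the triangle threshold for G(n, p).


Number of potential triangles: C(180, 3) = 955860.
Each occurs with probability p³ ≈ (0.2196)³ ≈ 1.058642e-02.
By linearity: E[X] = C(180, 3)·p³ ≈ 955860 · 1.058642e-02 ≈ 10119.1352.
Since α = 2/3 < 1, p = c/n^{2/3} ≫ 1/n is above the triangle threshold p ~ 1/n. Asymptotically E[X] ~ (c³/6)·n^{3(1−α)} = (7³/6)·n^{1} → ∞; triangles are abundant w.h.p.

E[X] ≈ 10119.1352; in regime p = Θ(1/n^{2/3}) E[X] diverges (above the triangle threshold p ~ 1/n).


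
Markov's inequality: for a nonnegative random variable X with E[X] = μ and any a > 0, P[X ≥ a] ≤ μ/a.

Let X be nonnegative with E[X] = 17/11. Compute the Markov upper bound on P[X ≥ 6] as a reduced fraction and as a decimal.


μ = E[X] = 17/11, a = 6.
Markov: P[X ≥ 6] ≤ μ/a = (17/11)/6 = 17/66.
Numerically: ≈ 0.258.
(Since a = 6 > μ = 1.545, the bound 17/66 is < 1 and informative.)

P[X ≥ 6] ≤ 17/66 ≈ 0.258.


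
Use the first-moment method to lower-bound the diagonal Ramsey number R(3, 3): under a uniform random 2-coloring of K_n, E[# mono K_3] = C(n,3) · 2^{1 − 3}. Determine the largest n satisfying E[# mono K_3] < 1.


We need C(n, 3) · 2^{1 − 3} < 1, i.e. C(n, 3) < 2^{3 − 1} = 4.
Check values of n near the boundary:
  n = 3: C(3, 3) = 1; 1 < 4? YES
  n = 4: C(4, 3) = 4; 4 < 4? NO
The largest n with C(n, 3) < 4 is n = 3 (where E[X] = 1/4 ≈ 0.2500000). Hence R(3, 3) > 3, i.e. R(3, 3) ≥ 4.

Largest n = 3; hence R(3, 3) > 3.


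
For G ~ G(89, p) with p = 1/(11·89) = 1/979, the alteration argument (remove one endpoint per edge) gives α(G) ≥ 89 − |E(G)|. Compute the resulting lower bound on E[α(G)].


E[|E(G)|] = C(89, 2)·p = 3916 · (1/979) = 4.
E[α(G)] ≥ n − E[|E(G)|] = 89 − 4 = 85.
Numerically: ≈ 85.00000.
(This is only a lower bound; the true E[α(G)] may be larger.)

E[α(G)] ≥ 85 ≈ 85.00000.


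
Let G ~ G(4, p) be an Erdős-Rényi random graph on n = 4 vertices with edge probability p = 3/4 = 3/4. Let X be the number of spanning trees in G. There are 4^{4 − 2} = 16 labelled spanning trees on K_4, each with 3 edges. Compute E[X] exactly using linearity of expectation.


K_4 has 4^{4 − 2} = 16 labelled spanning trees.
For each such spanning tree H, let X_H = 1 if all 3 edges of H are present in G. Then P[X_H = 1] = p^{3} = (3/4)^{3} = 27/64.
By linearity: E[X] = Σ_H E[X_H] = 16 · p^{3} = 16 · 27/64 = 27/4.
Numerically: E[X] ≈ 6.75.

E[X] = 16 · (3/4)^{3} = 27/4 ≈ 6.75.


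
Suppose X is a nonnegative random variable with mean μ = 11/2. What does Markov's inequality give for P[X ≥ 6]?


μ = E[X] = 11/2, a = 6.
Markov: P[X ≥ 6] ≤ μ/a = (11/2)/6 = 11/12.
Numerically: ≈ 0.916667.
(Since a = 6 > μ = 5.500000, the bound 11/12 is < 1 and informative.)

P[X ≥ 6] ≤ 11/12 ≈ 0.916667.


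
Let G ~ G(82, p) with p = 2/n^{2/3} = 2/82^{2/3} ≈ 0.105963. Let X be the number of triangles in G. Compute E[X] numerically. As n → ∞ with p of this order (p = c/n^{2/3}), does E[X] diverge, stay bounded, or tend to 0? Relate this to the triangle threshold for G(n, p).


Number of potential triangles: C(82, 3) = 88560.
Each occurs with probability p³ ≈ (0.105963)³ ≈ 1.18976800e-03.
By linearity: E[X] = C(82, 3)·p³ ≈ 88560 · 1.18976800e-03 ≈ 105.365854.
Since α = 2/3 < 1, p = c/n^{2/3} ≫ 1/n is above the triangle threshold p ~ 1/n. Asymptotically E[X] ~ (c³/6)·n^{3(1−α)} = (2³/6)·n^{1} → ∞; triangles are abundant w.h.p.

E[X] ≈ 105.365854; in regime p = Θ(1/n^{2/3}) E[X] diverges (above the triangle threshold p ~ 1/n).


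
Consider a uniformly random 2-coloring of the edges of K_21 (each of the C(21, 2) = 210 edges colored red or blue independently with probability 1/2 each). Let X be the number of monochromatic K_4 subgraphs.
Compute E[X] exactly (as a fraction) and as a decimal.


Let X = Σ_S X_S over the C(21, 4) = 5985 subsets S of size 4, where X_S = 1 if the K_4 on S is monochromatic.
For a fixed S, the K_4 on S has C(4, 2) = 6 edges. P[all 6 edges red] = (1/2)^6, and likewise for blue, so P[monochromatic] = 2·(1/2)^6 = 2^{1 − 6} = 1/32.
By linearity: E[X] = C(21, 4) · 2^{1 − 6} = 5985 · 1/32 = 5985/32.
Numerically: E[X] ≈ 187.03125.

E[X] = C(21,4)·2^(1−C(4,2)) = 5985/32 ≈ 187.03125.


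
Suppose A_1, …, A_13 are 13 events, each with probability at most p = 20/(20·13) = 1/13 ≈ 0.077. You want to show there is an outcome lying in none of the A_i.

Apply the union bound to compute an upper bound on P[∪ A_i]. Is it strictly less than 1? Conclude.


Union bound: P[∪_{i=1}^{13} A_i] ≤ Σ_i P[A_i] ≤ 13·p = 13·(1/13) = 1.
Numerically: 1 ≈ 1.000.
Is 1 < 1? NO.
Since the bound 1 is ≥ 1, the union bound is uninformative here; it does NOT by itself certify existence.

13·p = 1 ≈ 1.000; existence NOT certified by the union bound.


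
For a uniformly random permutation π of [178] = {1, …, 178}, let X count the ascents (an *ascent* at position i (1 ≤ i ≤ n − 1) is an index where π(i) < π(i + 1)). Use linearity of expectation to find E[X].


Write X = Σ X_I over i = 1, …, 177, with X_I the indicator of one ascent.
There are 177 indicators.
For each fixed i, the pair (π(i), π(i+1)) is a uniformly random ordered pair of distinct values from {1, …, 178}; by symmetry P[π(i) < π(i+1)] = 1/2.
By linearity: E[X] = 177 · (1/2) = (178 − 1) · (1/2) = 177/2 ≈ 88.500.

E[X] = 177/2 = 88.500.


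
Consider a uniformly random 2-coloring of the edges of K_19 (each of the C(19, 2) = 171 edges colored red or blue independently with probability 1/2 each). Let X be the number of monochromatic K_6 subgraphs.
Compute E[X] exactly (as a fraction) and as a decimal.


Let X = Σ_S X_S over the C(19, 6) = 27132 subsets S of size 6, where X_S = 1 if the K_6 on S is monochromatic.
For a fixed S, the K_6 on S has C(6, 2) = 15 edges. P[all 15 edges red] = (1/2)^15, and likewise for blue, so P[monochromatic] = 2·(1/2)^15 = 2^{1 − 15} = 1/16384.
Summing: E[X] = C(19, 6) · 2^{1 − 15} = 27132 · 1/16384 = 6783/4096.
Numerically: E[X] ≈ 1.656006.

E[X] = C(19,6)·2^(1−C(6,2)) = 6783/4096 ≈ 1.656006.


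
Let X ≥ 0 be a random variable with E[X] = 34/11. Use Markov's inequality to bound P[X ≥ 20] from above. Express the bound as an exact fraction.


μ = E[X] = 34/11, a = 20.
Markov: P[X ≥ 20] ≤ μ/a = (34/11)/20 = 17/110.
Numerically: ≈ 0.154545.
(Since a = 20 > μ = 3.090909, the bound 17/110 is < 1 and informative.)

P[X ≥ 20] ≤ 17/110 ≈ 0.154545.


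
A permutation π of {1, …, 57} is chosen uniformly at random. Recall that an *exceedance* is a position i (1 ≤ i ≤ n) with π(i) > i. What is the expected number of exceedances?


Write X = Σ_{i=1}^{57} X_i, where X_i = 1_{π(i) > i}.
For each fixed i, π(i) is uniform over {1, …, 57} (marginal of a uniform permutation), so P[π(i) > i] = (n − i)/n. Summing: Σ_{i=1}^{57} (n − i)/n = (0 + 1 + … + 56)/57 = 57(57 − 1)/(2·57) = (57 − 1)/2.
Hence E[X] = Σ_{i=1}^{57} (57 − i)/57 = 28 ≈ 28.000.

E[X] = 28 = 28.000.


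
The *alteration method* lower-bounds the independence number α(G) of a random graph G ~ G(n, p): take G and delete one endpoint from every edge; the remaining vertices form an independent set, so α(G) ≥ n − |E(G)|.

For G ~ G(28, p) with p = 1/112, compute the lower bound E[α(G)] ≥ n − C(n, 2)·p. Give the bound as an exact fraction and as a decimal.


E[|E(G)|] = C(28, 2)·p = 378 · (1/112) = 27/8.
E[α(G)] ≥ n − E[|E(G)|] = 28 − 27/8 = 197/8.
Numerically: ≈ 24.625000.
(This is only a lower bound; the true E[α(G)] may be larger.)

E[α(G)] ≥ 197/8 ≈ 24.625000.


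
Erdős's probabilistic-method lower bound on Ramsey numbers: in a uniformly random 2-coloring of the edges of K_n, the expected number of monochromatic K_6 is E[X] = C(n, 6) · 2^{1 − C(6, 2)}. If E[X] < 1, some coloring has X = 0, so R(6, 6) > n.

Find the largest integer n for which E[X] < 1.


We need C(n, 6) · 2^{1 − 15} < 1, i.e. C(n, 6) < 2^{15 − 1} = 16384.
Check values of n near the boundary:
  n = 15: C(15, 6) = 5005; 5005 < 16384? YES
  n = 16: C(16, 6) = 8008; 8008 < 16384? YES
  n = 17: C(17, 6) = 12376; 12376 < 16384? YES
  n = 18: C(18, 6) = 18564; 18564 < 16384? NO
  n = 19: C(19, 6) = 27132; 27132 < 16384? NO
The largest n with C(n, 6) < 16384 is n = 17 (where E[X] = 1547/2048 ≈ 0.7553711). Hence R(6, 6) > 17, i.e. R(6, 6) ≥ 18.

Largest n = 17; hence R(6, 6) > 17.


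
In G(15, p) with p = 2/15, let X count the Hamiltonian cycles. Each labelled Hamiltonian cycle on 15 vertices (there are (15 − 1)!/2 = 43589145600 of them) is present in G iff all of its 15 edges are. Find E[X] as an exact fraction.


K_15 has (15 − 1)!/2 = 43589145600 labelled Hamiltonian cycles.
For each such Hamiltonian cycle H, let X_H = 1 if all 15 edges of H are present in G. Then P[X_H = 1] = p^{15} = (2/15)^{15} = 32768/437893890380859375.
By linearity: E[X] = Σ_H E[X_H] = 43589145600 · p^{15} = 43589145600 · 32768/437893890380859375 = 235115905024/72081298828125.
Numerically: E[X] ≈ 0.00326182.

E[X] = 43589145600 · (2/15)^{15} = 235115905024/72081298828125 ≈ 0.00326182.


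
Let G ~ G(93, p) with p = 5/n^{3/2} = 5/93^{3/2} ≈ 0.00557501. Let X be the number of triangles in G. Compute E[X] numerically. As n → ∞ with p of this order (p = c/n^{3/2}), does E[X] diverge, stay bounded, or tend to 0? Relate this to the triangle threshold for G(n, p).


Number of potential triangles: C(93, 3) = 129766.
Each occurs with probability p³ ≈ (0.00557501)³ ≈ 1.73275334e-07.
By linearity: E[X] = C(93, 3)·p³ ≈ 129766 · 1.73275334e-07 ≈ 0.022485.
Since α = 3/2 > 1, p = c/n^{3/2} = o(1/n) is below the triangle threshold p ~ 1/n. Asymptotically E[X] ~ (c³/6)·n^{3(1−α)} = (5³/6)·n^{-1.5} → 0, so by Markov's inequality G has no triangles w.h.p.

E[X] ≈ 0.022485; in regime p = Θ(1/n^{3/2}) E[X] tends to 0 (below the triangle threshold p ~ 1/n).


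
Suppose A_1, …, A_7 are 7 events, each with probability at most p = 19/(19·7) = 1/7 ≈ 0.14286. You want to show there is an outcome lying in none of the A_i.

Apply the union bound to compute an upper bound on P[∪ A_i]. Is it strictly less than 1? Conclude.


Union bound: P[∪_{i=1}^{7} A_i] ≤ Σ_i P[A_i] ≤ 7·p = 7·(1/7) = 1.
Numerically: 1 ≈ 1.00000.
Is 1 < 1? NO.
Since the bound 1 is ≥ 1, the union bound is uninformative here; it does NOT by itself certify existence.

7·p = 1 ≈ 1.00000; existence NOT certified by the union bound.


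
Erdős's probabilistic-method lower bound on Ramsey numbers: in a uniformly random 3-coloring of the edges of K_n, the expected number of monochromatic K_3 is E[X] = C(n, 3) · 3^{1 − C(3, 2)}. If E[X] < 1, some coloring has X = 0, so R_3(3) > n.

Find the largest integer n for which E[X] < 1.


We need C(n, 3) · 3^{1 − 3} < 1, i.e. C(n, 3) < 3^{3 − 1} = 9.
Check values of n near the boundary:
  n = 3: C(3, 3) = 1; 1 < 9? YES
  n = 4: C(4, 3) = 4; 4 < 9? YES
  n = 5: C(5, 3) = 10; 10 < 9? NO
  n = 6: C(6, 3) = 20; 20 < 9? NO
The largest n with C(n, 3) < 9 is n = 4 (where E[X] = 4/9 ≈ 0.44444). Hence R_3(3) > 4, i.e. R_3(3) ≥ 5.

Largest n = 4; hence R_3(3) > 4.


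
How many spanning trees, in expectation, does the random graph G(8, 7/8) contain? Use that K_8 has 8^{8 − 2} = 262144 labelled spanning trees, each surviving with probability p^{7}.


K_8 has 8^{8 − 2} = 262144 labelled spanning trees.
For each such spanning tree H, let X_H = 1 if all 7 edges of H are present in G. Then P[X_H = 1] = p^{7} = (7/8)^{7} = 823543/2097152.
By linearity of expectation: E[X] = Σ_H E[X_H] = 262144 · p^{7} = 262144 · 823543/2097152 = 823543/8.
Numerically: E[X] ≈ 1.029e+05.

E[X] = 262144 · (7/8)^{7} = 823543/8 ≈ 1.029e+05.


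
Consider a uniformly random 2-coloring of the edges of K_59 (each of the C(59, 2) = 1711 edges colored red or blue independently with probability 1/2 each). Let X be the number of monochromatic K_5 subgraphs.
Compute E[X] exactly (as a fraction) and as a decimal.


Let X = Σ_S X_S over the C(59, 5) = 5006386 subsets S of size 5, where X_S = 1 if the K_5 on S is monochromatic.
For a fixed S, the K_5 on S has C(5, 2) = 10 edges. P[all 10 edges red] = (1/2)^10, and likewise for blue, so P[monochromatic] = 2·(1/2)^10 = 2^{1 − 10} = 1/512.
By linearity of expectation: E[X] = C(59, 5) · 2^{1 − 10} = 5006386 · 1/512 = 2503193/256.
Numerically: E[X] ≈ 9778.0977.

E[X] = C(59,5)·2^(1−C(5,2)) = 2503193/256 ≈ 9778.0977.


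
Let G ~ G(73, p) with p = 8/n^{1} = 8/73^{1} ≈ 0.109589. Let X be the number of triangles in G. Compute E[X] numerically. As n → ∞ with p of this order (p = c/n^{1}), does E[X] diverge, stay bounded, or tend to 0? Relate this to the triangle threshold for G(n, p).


Number of potential triangles: C(73, 3) = 62196.
Each occurs with probability p³ ≈ (0.109589)³ ≈ 1.31613786e-03.
By linearity: E[X] = C(73, 3)·p³ ≈ 62196 · 1.31613786e-03 ≈ 81.858510.
Here α = 1, so p = 8/n is exactly at the triangle threshold p ~ 1/n. Asymptotically E[X] → c³/6 = 8³/6 = 256/3 ≈ 85.333333, a bounded constant. In this regime the triangle count is asymptotically Poisson(c³/6).

E[X] ≈ 81.858510; in regime p = Θ(1/n^{1}) E[X] stays bounded (at the triangle threshold p ~ 1/n).


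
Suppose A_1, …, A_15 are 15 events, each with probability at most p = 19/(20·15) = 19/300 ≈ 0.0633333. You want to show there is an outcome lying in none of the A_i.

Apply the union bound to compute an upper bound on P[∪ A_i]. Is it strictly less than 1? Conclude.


Union bound: P[∪_{i=1}^{15} A_i] ≤ Σ_i P[A_i] ≤ 15·p = 15·(19/300) = 19/20.
Numerically: 19/20 ≈ 0.9500000.
Is 19/20 < 1? YES.
Since P[∪ A_i] ≤ 19/20 < 1, the complement has P[∩ A_i^c] ≥ 1 − 19/20 = 1/20 > 0, so some outcome avoids every A_i.

15·p = 19/20 ≈ 0.9500000; existence CERTIFIED by the union bound.


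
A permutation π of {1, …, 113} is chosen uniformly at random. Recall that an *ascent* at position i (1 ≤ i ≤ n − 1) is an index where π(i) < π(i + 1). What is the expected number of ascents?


Write X = Σ X_I over i = 1, …, 112, with X_I the indicator of one ascent.
There are 112 indicators.
For each fixed i, the pair (π(i), π(i+1)) is a uniformly random ordered pair of distinct values from {1, …, 113}; by symmetry P[π(i) < π(i+1)] = 1/2.
By linearity: E[X] = 112 · (1/2) = (113 − 1) · (1/2) = 56 ≈ 56.000000.

E[X] = 56 = 56.000000.


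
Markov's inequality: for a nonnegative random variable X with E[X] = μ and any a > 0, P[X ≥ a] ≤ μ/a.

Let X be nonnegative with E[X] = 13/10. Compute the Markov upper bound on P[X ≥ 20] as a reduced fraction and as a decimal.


μ = E[X] = 13/10, a = 20.
Markov: P[X ≥ 20] ≤ μ/a = (13/10)/20 = 13/200.
Numerically: ≈ 0.065.
(Since a = 20 > μ = 1.300, the bound 13/200 is < 1 and informative.)

P[X ≥ 20] ≤ 13/200 ≈ 0.065.


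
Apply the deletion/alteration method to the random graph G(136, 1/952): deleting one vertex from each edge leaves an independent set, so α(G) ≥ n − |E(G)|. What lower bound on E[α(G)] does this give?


E[|E(G)|] = C(136, 2)·p = 9180 · (1/952) = 135/14.
E[α(G)] ≥ n − E[|E(G)|] = 136 − 135/14 = 1769/14.
Numerically: ≈ 126.357143.
(This is only a lower bound; the true E[α(G)] may be larger.)

E[α(G)] ≥ 1769/14 ≈ 126.357143.


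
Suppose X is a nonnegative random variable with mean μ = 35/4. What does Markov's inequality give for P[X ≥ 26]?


μ = E[X] = 35/4, a = 26.
Markov: P[X ≥ 26] ≤ μ/a = (35/4)/26 = 35/104.
Numerically: ≈ 0.3365.
(Since a = 26 > μ = 8.7500, the bound 35/104 is < 1 and informative.)

P[X ≥ 26] ≤ 35/104 ≈ 0.3365.


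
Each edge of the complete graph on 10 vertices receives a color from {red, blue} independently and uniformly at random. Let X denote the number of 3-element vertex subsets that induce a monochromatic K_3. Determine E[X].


Let X = Σ_S X_S over the C(10, 3) = 120 subsets S of size 3, where X_S = 1 if the K_3 on S is monochromatic.
For a fixed S, the K_3 on S has C(3, 2) = 3 edges. P[all 3 edges red] = (1/2)^3, and likewise for blue, so P[monochromatic] = 2·(1/2)^3 = 2^{1 − 3} = 1/4.
By linearity of expectation: E[X] = C(10, 3) · 2^{1 − 3} = 120 · 1/4 = 30.
Numerically: E[X] ≈ 30.000.

E[X] = C(10,3)·2^(1−C(3,2)) = 30 ≈ 30.000.


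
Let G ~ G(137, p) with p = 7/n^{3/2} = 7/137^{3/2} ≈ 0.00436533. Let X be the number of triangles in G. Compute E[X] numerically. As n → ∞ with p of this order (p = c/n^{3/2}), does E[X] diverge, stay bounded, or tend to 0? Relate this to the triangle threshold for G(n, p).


Number of potential triangles: C(137, 3) = 419220.
Each occurs with probability p³ ≈ (0.00436533)³ ≈ 8.31862540e-08.
By linearity: E[X] = C(137, 3)·p³ ≈ 419220 · 8.31862540e-08 ≈ 0.034873.
Since α = 3/2 > 1, p = c/n^{3/2} = o(1/n) is below the triangle threshold p ~ 1/n. Asymptotically E[X] ~ (c³/6)·n^{3(1−α)} = (7³/6)·n^{-1.5} → 0, so by Markov's inequality G has no triangles w.h.p.

E[X] ≈ 0.034873; in regime p = Θ(1/n^{3/2}) E[X] tends to 0 (below the triangle threshold p ~ 1/n).


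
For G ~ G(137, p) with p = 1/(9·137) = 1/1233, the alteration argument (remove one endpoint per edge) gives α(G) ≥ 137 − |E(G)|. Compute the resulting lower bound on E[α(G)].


E[|E(G)|] = C(137, 2)·p = 9316 · (1/1233) = 68/9.
E[α(G)] ≥ n − E[|E(G)|] = 137 − 68/9 = 1165/9.
Numerically: ≈ 129.4444.
(This is only a lower bound; the true E[α(G)] may be larger.)

E[α(G)] ≥ 1165/9 ≈ 129.4444.


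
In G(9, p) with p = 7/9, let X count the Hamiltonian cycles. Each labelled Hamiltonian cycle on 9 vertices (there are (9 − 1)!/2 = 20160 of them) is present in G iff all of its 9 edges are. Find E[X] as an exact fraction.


K_9 has (9 − 1)!/2 = 20160 labelled Hamiltonian cycles.
For each such Hamiltonian cycle H, let X_H = 1 if all 9 edges of H are present in G. Then P[X_H = 1] = p^{9} = (7/9)^{9} = 40353607/387420489.
Summing the indicators: E[X] = Σ_H E[X_H] = 20160 · p^{9} = 20160 · 40353607/387420489 = 90392079680/43046721.
Numerically: E[X] ≈ 2.1e+03.

E[X] = 20160 · (7/9)^{9} = 90392079680/43046721 ≈ 2.1e+03.


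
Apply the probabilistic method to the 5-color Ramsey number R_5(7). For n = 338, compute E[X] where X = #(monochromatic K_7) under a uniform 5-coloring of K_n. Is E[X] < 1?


E[X] = C(338, 7) · 5^{1 − 21} = 93935323022736 · 5^{−20} = 93935323022736/95367431640625.
As a reduced fraction: E[X] = 93935323022736/95367431640625 ≈ 0.984983.
Is E[X] < 1? YES.
Since E[X] < 1, there exists a 5-coloring of K_{338} with no monochromatic K_7; hence R_5(7) > 338.

E[X] = 93935323022736/95367431640625 ≈ 0.984983; E[X] < 1, so R_5(7) > 338.


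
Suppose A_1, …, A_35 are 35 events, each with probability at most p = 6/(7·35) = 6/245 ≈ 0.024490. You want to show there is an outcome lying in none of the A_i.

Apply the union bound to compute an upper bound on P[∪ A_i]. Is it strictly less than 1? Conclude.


Union bound: P[∪_{i=1}^{35} A_i] ≤ Σ_i P[A_i] ≤ 35·p = 35·(6/245) = 6/7.
Numerically: 6/7 ≈ 0.857143.
Is 6/7 < 1? YES.
Since P[∪ A_i] ≤ 6/7 < 1, the complement has P[∩ A_i^c] ≥ 1 − 6/7 = 1/7 > 0, so some outcome avoids every A_i.

35·p = 6/7 ≈ 0.857143; existence CERTIFIED by the union bound.


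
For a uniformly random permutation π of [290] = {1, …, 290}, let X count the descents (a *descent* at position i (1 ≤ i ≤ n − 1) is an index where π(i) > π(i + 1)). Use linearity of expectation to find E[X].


Write X = Σ X_I over i = 1, …, 289, with X_I the indicator of one descent.
There are 289 indicators.
For each fixed i, the pair (π(i), π(i+1)) is a uniformly random ordered pair of distinct values from {1, …, 290}; by symmetry P[π(i) > π(i+1)] = 1/2.
By linearity: E[X] = 289 · (1/2) = (290 − 1) · (1/2) = 289/2 ≈ 144.5000.

E[X] = 289/2 = 144.5000.
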